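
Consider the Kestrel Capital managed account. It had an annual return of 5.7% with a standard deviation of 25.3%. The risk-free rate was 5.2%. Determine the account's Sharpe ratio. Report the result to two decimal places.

Sharpe = (Rp − Rf) / σp = (5.7% − 5.2%) / 25.3% = 0.50% / 25.3% = 0.0198

0.02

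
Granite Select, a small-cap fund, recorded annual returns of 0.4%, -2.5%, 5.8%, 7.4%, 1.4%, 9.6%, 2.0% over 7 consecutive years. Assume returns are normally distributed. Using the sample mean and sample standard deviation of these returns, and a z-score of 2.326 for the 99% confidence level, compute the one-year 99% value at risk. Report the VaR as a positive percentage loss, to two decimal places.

r̄ = (0.4 − 2.5 + 5.8 + 7.4 + 1.4 + 9.6 + 2) / 7 = 3.4429%
Σ(r − r̄)² = (0.4 − 3.4429)² + (-2.5 − 3.4429)² + (5.8 − 3.4429)² + … = 109.9571
σ = √[109.9571 / 6] = 4.2809%
VaR = −(r̄ − z·σ) = −(3.4429 − 2.326 × 4.2809) = −(-6.5145) = 6.5145%

6.51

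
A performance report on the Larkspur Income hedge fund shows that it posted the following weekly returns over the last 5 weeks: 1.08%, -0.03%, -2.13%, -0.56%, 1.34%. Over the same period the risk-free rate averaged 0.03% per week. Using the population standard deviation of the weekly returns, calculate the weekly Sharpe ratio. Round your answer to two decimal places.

r̄ = (1.08 − 0.03 − 2.13 − 0.56 + 1.34) / 5 = -0.0600%
Population std dev = √[7.7954 / 5] = 1.2486%
Sharpe = (r̄ − rf) / σ = (-0.0600 − 0.03) / 1.2486 = -0.0900 / 1.2486 = -0.0721

-0.07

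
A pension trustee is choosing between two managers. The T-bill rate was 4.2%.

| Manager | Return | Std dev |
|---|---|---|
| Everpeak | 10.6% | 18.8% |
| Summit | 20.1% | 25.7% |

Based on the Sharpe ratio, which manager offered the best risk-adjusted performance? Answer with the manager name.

Everpeak: Sharpe ratio = (10.6% − 4.2%) / 18.8% = 0.340
Summit: Sharpe ratio = (20.1% − 4.2%) / 25.7% = 0.619
Highest: Summit (0.619).

Summit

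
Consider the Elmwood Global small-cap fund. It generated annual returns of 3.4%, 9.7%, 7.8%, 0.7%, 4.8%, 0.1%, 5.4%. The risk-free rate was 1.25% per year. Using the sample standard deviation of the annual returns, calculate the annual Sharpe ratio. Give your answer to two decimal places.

μ = (3.4 + 9.7 + 7.8 + 0.7 + 4.8 + 0.1 + 5.4) / 7 = 4.5571%
Sample σ = √[Σ(r − μ)² / 6] = √[73.8171 / 6] = √12.3029 = 3.5075%
Sharpe = (μ − rf) / σ = (4.5571 − 1.25) / 3.5075 = 3.3071 / 3.5075 = 0.9429

0.94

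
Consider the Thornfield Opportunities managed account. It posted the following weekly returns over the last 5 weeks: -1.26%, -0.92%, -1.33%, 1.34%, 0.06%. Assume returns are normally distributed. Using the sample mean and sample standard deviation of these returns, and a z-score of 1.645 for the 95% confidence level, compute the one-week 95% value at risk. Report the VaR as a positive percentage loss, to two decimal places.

Mean return r̄ = -2.110 / 5 = -0.4220%
Sample std dev = √[5.1117 / 4] = 1.1305%
VaR = −(r̄ − z·σ) = −(-0.4220 − 1.645 × 1.1305) = −(-2.2817) = 2.2817%

2.28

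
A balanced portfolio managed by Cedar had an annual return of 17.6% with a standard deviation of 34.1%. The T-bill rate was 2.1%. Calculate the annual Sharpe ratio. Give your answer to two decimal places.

Sharpe = (Rp − Rf) / σp = (17.6% − 2.1%) / 34.1% = 15.50% / 34.1% = 0.4545

0.45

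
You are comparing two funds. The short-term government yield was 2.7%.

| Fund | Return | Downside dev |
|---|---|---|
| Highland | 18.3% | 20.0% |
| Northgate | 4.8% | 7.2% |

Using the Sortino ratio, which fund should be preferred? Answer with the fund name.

Highland: Sortino ratio = (18.3% − 2.7%) / 20.0% = 0.780
Northgate: Sortino ratio = (4.8% − 2.7%) / 7.2% = 0.292
Highest: Highland (0.780).

Highland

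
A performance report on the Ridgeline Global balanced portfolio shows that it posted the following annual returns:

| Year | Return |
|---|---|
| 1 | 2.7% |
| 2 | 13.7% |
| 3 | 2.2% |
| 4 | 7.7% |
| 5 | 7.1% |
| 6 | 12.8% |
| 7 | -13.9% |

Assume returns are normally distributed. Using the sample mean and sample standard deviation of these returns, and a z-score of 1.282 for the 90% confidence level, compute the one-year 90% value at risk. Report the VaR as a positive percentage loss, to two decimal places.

7.29

r̄ = (2.7 + 13.7 + 2.2 + 7.7 + 7.1 + 12.8 − 13.9) / 7 = 32.30 / 7 = 4.6143%
Sample std dev = √[517.5286 / 6] = 9.2873%
VaR = −(r̄ − z·σ) = −(4.6143 − 1.282 × 9.2873) = −(-7.2920) = 7.2920%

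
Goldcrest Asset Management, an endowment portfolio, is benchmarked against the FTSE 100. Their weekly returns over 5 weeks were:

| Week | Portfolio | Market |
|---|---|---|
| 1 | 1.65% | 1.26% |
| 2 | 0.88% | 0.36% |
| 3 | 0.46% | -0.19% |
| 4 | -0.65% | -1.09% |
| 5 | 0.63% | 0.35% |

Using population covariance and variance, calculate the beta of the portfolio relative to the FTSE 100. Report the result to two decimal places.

0.95

r̄p = 0.5940%,  r̄m = 0.1380%
Cov = Σ(rp − r̄p)(rm − r̄m) / 5 = 0.5655
Var(rm) = Σ(rm − r̄m)² / 5 = 0.5937
β = Cov / Var = 0.5655 / 0.5937 = 0.9525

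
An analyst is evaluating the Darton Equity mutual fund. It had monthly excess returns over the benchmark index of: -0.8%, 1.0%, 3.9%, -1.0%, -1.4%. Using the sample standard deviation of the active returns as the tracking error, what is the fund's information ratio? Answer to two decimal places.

r̄ = (-0.8 + 1 + 3.9 − 1 − 1.4) / 5 = 1.70 / 5 = 0.3400%
Sample σ = √[Σ(r − r̄)² / 4] = √[19.2320 / 4] = √4.8080 = 2.1927%
IR = r̄ / tracking error = 0.3400 / 2.1927 = 0.1551

0.16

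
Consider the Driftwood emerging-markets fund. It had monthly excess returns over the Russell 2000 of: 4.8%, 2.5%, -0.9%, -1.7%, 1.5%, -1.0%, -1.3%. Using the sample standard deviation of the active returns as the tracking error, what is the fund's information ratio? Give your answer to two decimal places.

Mean return μ = 3.90 / 7 = 0.5571%
Σ(r − μ)² = (4.8 − 0.5571)² + (2.5 − 0.5571)² + (-0.9 − 0.5571)² + … = 35.7571
σ = √[35.7571 / 6] = 2.4412%
IR = μ / tracking error = 0.5571 / 2.4412 = 0.2282

0.23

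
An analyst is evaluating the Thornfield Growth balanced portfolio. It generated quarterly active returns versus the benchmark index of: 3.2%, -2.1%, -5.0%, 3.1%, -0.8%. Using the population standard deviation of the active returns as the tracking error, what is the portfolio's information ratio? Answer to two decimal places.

-0.10

Mean return r̄ = -1.60 / 5 = -0.3200%
Σ(r − r̄)² = (3.2 − (-0.3200))² + (-2.1 − (-0.3200))² + … = 49.3880
population σ = √(49.3880 / 5) = √9.8776 = 3.1429%
IR = r̄ / tracking error = -0.3200 / 3.1429 = -0.1018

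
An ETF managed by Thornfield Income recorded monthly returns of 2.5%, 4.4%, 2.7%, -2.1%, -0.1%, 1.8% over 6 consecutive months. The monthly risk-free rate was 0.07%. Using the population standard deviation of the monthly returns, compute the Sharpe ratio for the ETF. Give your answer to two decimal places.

Mean return r̄ = 9.20 / 6 = 1.5333%
Σ(r − r̄)² = 26.4533; population σ = √(26.4533/6) = 2.0997%
Sharpe = (r̄ − rf) / σ = (1.5333 − 0.07) / 2.0997 = 1.4633 / 2.0997 = 0.6969

0.70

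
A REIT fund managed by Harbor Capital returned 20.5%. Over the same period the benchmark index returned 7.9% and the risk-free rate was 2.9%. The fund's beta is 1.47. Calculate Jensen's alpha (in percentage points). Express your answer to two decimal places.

10.25

CAPM expected return = Rf + β(Rm − Rf) = 2.9% + 1.47 × (7.9% − 2.9%) = 2.9 + 1.47 × 5.00 = 10.2500%
Jensen's α = Rp − E[R] = 20.5% − 10.2500% = 10.2500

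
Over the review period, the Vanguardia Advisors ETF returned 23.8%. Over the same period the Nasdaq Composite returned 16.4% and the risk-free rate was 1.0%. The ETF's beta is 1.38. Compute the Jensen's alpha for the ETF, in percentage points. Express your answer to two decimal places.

CAPM expected return = Rf + β(Rm − Rf) = 1.0% + 1.38 × (16.4% − 1.0%) = 1 + 1.38 × 15.40 = 22.2520%
Jensen's α = Rp − E[R] = 23.8% − 22.2520% = 1.5480

1.55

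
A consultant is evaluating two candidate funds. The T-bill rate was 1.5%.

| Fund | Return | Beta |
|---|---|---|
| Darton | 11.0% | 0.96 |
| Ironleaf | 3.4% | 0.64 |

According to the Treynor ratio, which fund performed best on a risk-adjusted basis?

Darton: Treynor = (11.0% − 1.5%) / 0.96 = 9.896
Ironleaf: Treynor = (3.4% − 1.5%) / 0.64 = 2.969
Highest: Darton (9.896).

Darton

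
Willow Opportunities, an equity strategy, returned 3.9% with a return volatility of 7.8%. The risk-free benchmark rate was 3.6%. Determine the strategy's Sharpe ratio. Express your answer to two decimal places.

0.04

Sharpe = (Rp − Rf) / σp = (3.9% − 3.6%) / 7.8% = 0.30% / 7.8% = 0.0385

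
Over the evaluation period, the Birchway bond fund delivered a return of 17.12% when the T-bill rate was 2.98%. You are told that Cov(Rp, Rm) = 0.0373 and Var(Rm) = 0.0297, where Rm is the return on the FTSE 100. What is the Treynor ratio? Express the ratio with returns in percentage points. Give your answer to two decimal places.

11.26

β = Cov / Var = 0.0373 / 0.0297 = 1.2559
Treynor = (Rp − Rf) / β = (17.12% − 2.98%) / 1.2559 = 14.14 / 1.2559 = 11.2589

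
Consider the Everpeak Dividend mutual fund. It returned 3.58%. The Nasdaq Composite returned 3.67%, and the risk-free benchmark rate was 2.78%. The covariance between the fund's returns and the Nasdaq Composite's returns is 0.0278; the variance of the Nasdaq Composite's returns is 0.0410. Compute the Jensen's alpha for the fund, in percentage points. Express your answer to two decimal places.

0.20

β = Cov / Var = 0.0278 / 0.0410 = 0.6780
E[R] = Rf + β(Rm − Rf) = 2.78% + 0.6780 × (3.67% − 2.78%) = 3.3834%
α = Rp − E[R] = 3.58% − 3.3834% = 0.1966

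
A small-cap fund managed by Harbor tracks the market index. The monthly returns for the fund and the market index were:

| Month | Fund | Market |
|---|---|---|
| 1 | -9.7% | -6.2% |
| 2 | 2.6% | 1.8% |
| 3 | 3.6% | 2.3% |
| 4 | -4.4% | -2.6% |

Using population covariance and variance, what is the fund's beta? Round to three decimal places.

r̄p = -1.9750%,  r̄m = -1.1750%
Cov = Σ(rp − r̄p)(rm − r̄m) / 4 = 18.8144
Var(rm) = Σ(rm − r̄m)² / 4 = 12.0519
β = Cov / Var = 18.8144 / 12.0519 = 1.5611

1.561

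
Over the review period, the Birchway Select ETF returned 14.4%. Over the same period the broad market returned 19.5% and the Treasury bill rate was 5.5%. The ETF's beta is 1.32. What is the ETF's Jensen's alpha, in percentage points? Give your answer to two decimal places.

-9.58

CAPM expected return = Rf + β(Rm − Rf) = 5.5% + 1.32 × (19.5% − 5.5%) = 5.5 + 1.32 × 14.00 = 23.9800%
Jensen's α = Rp − E[R] = 14.4% − 23.9800% = -9.5800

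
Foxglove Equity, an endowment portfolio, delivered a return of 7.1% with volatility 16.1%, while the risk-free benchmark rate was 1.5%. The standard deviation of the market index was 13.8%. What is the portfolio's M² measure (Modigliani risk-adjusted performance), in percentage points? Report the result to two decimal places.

Sharpe = (Rp − Rf) / σp = (7.1% − 1.5%) / 16.1% = 0.3478
M² = Rf + Sharpe × σm = 1.5% + 0.3478 × 13.8% = 6.2996%

6.30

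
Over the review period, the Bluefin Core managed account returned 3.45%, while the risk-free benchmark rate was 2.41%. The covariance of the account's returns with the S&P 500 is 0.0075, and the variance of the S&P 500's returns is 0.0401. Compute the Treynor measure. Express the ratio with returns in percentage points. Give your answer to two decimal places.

5.56

β = Cov / Var = 0.0075 / 0.0401 = 0.1870
Treynor = (Rp − Rf) / β = (3.45% − 2.41%) / 0.1870 = 1.04 / 0.1870 = 5.5615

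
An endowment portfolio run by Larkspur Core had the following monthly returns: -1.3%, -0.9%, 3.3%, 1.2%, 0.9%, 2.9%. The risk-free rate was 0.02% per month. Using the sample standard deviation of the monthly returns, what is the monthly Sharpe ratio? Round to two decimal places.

0.53

Mean return r̄ = 6.10 / 6 = 1.0167%
Sample σ = √[Σ(r − r̄)² / 5] = √[17.8483 / 5] = √3.5697 = 1.8894%
Sharpe = (r̄ − rf) / σ = (1.0167 − 0.02) / 1.8894 = 0.9967 / 1.8894 = 0.5275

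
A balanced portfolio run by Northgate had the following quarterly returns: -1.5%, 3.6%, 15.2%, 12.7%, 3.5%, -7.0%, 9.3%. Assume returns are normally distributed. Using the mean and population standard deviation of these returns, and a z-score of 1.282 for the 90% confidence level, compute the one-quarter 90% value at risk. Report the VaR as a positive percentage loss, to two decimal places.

μ = (-1.5 + 3.6 + 15.2 + 12.7 + 3.5 − 7 + 9.3) / 7 = 5.1143%
Population σ = √[Σ(r − μ)² / 7] = √[372.1886 / 7] = √53.1698 = 7.2918%
VaR = −(μ − z·σ) = −(5.1143 − 1.282 × 7.2918) = −(-4.2338) = 4.2338%

4.23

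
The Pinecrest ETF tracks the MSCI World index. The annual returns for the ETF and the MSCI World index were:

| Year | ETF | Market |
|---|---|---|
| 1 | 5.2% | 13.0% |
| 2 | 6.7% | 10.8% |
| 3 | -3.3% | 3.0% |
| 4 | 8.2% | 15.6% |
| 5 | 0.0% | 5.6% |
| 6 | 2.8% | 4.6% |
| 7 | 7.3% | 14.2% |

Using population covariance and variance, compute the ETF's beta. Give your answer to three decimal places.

0.762

r̄p = 3.8429%,  r̄m = 9.5429%
Cov = Σ(rp − r̄p)(rm − r̄m) / 7 = 16.8310
Var(rm) = Σ(rm − r̄m)² / 7 = 22.0996
β = Cov / Var = 16.8310 / 22.0996 = 0.7616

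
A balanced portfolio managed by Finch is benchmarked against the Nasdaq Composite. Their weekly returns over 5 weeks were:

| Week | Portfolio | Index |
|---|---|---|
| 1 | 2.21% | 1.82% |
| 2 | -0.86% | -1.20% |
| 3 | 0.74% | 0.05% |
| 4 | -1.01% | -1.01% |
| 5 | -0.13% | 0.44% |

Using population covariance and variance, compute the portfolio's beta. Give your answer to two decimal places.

1.01

r̄p = 0.1900%,  r̄m = 0.0200%
Cov = Σ(rp − r̄p)(rm − r̄m) / 5 = 1.2070
Var(rm) = Σ(rm − r̄m)² / 5 = 1.1933
β = Cov / Var = 1.2070 / 1.1933 = 1.0115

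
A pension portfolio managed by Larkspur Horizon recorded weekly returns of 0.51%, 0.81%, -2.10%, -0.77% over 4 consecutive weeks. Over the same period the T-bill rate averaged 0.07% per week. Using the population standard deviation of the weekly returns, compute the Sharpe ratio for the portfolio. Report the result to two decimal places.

r̄ = (0.51 + 0.81 − 2.1 − 0.77) / 4 = -0.3875%
Σ(r − r̄)² = 5.3185; population σ = √(5.3185/4) = 1.1531%
Sharpe = (r̄ − rf) / σ = (-0.3875 − 0.07) / 1.1531 = -0.4575 / 1.1531 = -0.3968

-0.40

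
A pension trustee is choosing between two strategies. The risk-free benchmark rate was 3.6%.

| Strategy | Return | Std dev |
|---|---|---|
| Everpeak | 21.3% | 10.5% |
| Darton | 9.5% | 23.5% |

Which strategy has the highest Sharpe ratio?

Everpeak

Everpeak: Sharpe ratio = (21.3% − 3.6%) / 10.5% = 1.686
Darton: Sharpe ratio = (9.5% − 3.6%) / 23.5% = 0.251
Highest: Everpeak (1.686).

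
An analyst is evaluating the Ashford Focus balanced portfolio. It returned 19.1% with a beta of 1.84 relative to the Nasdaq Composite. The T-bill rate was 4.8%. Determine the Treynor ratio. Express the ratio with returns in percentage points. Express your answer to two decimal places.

Treynor = (Rp − Rf) / β = (19.1% − 4.8%) / 1.84 = 14.30 / 1.84 = 7.7717

7.77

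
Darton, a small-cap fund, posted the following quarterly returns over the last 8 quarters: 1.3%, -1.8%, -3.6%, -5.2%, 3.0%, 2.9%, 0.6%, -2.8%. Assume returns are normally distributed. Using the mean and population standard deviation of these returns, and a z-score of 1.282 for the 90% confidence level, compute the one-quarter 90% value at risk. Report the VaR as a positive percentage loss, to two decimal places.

Mean return r̄ = -5.60 / 8 = -0.7000%
Population std dev = √[66.6200 / 8] = 2.8857%
VaR = −(r̄ − z·σ) = −(-0.7000 − 1.282 × 2.8857) = −(-4.3995) = 4.3995%

4.40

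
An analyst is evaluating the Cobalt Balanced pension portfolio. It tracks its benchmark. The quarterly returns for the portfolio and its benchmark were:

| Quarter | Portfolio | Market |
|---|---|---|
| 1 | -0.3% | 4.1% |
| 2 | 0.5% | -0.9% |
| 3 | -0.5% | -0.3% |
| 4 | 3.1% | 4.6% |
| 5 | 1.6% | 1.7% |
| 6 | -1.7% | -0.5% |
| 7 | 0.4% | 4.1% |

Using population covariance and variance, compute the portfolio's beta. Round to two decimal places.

r̄p = 0.4429%,  r̄m = 1.8286%
Cov = Σ(rp − r̄p)(rm − r̄m) / 7 = 1.7531
Var(rm) = Σ(rm − r̄m)² / 7 = 5.0592
β = Cov / Var = 1.7531 / 5.0592 = 0.3465

0.35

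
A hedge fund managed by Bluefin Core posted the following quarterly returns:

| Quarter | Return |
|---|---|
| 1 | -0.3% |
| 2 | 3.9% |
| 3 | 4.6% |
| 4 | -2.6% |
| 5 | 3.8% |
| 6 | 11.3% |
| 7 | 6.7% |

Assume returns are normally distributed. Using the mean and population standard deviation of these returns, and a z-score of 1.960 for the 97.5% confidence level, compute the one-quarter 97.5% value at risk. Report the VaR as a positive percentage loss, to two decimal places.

4.30

μ = (-0.3 + 3.9 + 4.6 − 2.6 + 3.8 + 11.3 + 6.7) / 7 = 27.40 / 7 = 3.9143%
Σ(r − μ)² = (-0.3 − 3.9143)² + (3.9 − 3.9143)² + … = 122.9886
σ = √[122.9886 / 7] = 4.1916%
VaR = −(μ − z·σ) = −(3.9143 − 1.960 × 4.1916) = −(-4.3012) = 4.3012%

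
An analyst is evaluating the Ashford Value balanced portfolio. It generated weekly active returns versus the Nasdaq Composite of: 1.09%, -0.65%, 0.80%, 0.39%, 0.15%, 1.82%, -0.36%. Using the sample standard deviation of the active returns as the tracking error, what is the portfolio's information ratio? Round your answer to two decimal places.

0.54

Mean return μ = 3.240 / 7 = 0.4629%
Sample std dev = √[4.3675 / 6] = 0.8532%
IR = μ / tracking error = 0.4629 / 0.8532 = 0.5425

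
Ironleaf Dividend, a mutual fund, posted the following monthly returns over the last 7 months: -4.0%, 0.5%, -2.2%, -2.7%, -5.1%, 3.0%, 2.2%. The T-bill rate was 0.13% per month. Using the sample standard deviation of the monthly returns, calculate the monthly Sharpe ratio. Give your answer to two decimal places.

-0.42

Mean return r̄ = -8.30 / 7 = -1.1857%
Sample σ = √[Σ(r − r̄)² / 6] = √[58.3886 / 6] = √9.7314 = 3.1195%
Sharpe = (r̄ − rf) / σ = (-1.1857 − 0.13) / 3.1195 = -1.3157 / 3.1195 = -0.4218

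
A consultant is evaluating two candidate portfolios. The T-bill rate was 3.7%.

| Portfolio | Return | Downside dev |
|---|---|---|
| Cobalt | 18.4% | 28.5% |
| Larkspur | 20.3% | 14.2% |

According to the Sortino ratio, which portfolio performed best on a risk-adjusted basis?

Larkspur

Cobalt: Sortino ratio = (18.4% − 3.7%) / 28.5% = 0.516
Larkspur: Sortino ratio = (20.3% − 3.7%) / 14.2% = 1.169
Highest: Larkspur (1.169).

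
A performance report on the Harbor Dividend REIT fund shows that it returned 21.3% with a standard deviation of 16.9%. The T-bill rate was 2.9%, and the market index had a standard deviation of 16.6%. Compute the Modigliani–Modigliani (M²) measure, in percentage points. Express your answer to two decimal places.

20.97

Sharpe = (Rp − Rf) / σp = (21.3% − 2.9%) / 16.9% = 1.0888
M² = Rf + Sharpe × σm = 2.9% + 1.0888 × 16.6% = 20.9741%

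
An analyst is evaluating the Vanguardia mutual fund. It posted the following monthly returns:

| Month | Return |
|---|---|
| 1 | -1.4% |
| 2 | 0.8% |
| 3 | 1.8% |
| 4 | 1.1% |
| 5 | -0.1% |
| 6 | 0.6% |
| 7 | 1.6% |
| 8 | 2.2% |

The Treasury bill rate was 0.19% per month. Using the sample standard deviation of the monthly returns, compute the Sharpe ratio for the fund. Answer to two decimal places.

r̄ = (-1.4 + 0.8 + 1.8 + 1.1 − 0.1 + 0.6 + 1.6 + 2.2) / 8 = 6.60 / 8 = 0.8250%
Σ(r − r̄)² = 9.3750; sample σ = √(9.3750/7) = 1.1573%
Sharpe = (r̄ − rf) / σ = (0.8250 − 0.19) / 1.1573 = 0.6350 / 1.1573 = 0.5487

0.55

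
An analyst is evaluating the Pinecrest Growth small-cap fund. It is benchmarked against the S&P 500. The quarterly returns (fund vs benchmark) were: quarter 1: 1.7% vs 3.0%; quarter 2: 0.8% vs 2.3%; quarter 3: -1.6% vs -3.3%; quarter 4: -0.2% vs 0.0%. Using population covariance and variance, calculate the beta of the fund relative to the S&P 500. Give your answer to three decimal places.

0.491

r̄p = 0.1750%,  r̄m = 0.5000%
Cov = Σ(rp − r̄p)(rm − r̄m) / 4 = 2.9675
Var(rm) = Σ(rm − r̄m)² / 4 = 6.0450
β = Cov / Var = 2.9675 / 6.0450 = 0.4909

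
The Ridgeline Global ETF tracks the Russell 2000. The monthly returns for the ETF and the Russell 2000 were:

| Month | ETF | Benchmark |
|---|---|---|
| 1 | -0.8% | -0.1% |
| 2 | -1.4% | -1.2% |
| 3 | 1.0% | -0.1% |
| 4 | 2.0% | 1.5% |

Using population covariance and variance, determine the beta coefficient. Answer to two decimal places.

1.25

r̄p = 0.2000%,  r̄m = 0.0250%
Cov = Σ(rp − r̄p)(rm − r̄m) / 4 = 1.1600
Var(rm) = Σ(rm − r̄m)² / 4 = 0.9269
β = Cov / Var = 1.1600 / 0.9269 = 1.2515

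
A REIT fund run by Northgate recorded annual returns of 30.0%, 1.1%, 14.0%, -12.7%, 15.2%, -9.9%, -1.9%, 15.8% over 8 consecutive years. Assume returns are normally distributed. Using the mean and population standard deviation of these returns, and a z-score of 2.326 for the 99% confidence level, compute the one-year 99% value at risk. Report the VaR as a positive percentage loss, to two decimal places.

Mean return μ = 51.60 / 8 = 6.4500%
Population σ = √[Σ(r − μ)² / 8] = √[1507.9800 / 8] = √188.4975 = 13.7294%
VaR = −(μ − z·σ) = −(6.4500 − 2.326 × 13.7294) = −(-25.4846) = 25.4846%

25.48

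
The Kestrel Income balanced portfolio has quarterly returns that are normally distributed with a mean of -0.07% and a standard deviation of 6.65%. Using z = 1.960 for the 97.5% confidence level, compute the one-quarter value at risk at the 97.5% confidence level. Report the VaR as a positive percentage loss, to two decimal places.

13.10

VaR (as % loss) = −(μ − z·σ) = −(-0.07% − 1.960 × 6.65%) = −(-13.1040%) = 13.1040%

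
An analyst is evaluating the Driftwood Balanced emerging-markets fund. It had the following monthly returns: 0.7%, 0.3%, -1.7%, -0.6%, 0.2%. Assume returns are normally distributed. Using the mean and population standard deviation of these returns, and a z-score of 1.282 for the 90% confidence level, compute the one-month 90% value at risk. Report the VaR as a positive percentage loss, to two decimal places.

1.31

μ = (0.7 + 0.3 − 1.7 − 0.6 + 0.2) / 5 = -1.10 / 5 = -0.2200%
Σ(r − μ)² = (0.7 − (-0.2200))² + (0.3 − (-0.2200))² + (-1.7 − (-0.2200))² + … = 3.6280
population σ = √(3.6280 / 5) = √0.7256 = 0.8518%
VaR = −(μ − z·σ) = −(-0.2200 − 1.282 × 0.8518) = −(-1.3120) = 1.3120%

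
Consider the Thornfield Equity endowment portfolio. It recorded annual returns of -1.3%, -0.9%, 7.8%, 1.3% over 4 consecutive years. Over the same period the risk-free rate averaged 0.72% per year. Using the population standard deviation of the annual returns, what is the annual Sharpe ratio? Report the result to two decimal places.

0.28

Mean return μ = 6.90 / 4 = 1.7250%
Σ(r − μ)² = (-1.3 − 1.7250)² + (-0.9 − 1.7250)² + … = 53.1275
population σ = √(53.1275 / 4) = √13.2819 = 3.6444%
Sharpe = (μ − rf) / σ = (1.7250 − 0.72) / 3.6444 = 1.0050 / 3.6444 = 0.2758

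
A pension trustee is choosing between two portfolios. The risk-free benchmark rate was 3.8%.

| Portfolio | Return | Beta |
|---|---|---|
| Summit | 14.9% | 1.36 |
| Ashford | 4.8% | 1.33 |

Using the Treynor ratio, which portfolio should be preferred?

Summit

Summit: Treynor = (14.9% − 3.8%) / 1.36 = 8.162
Ashford: Treynor = (4.8% − 3.8%) / 1.33 = 0.752
Highest: Summit (8.162).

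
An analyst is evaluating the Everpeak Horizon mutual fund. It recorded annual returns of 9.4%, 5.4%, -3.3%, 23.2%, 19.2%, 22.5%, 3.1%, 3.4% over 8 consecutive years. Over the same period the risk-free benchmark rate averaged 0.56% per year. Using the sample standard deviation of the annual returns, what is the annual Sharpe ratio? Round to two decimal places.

Mean return r̄ = 82.90 / 8 = 10.3625%
Σ(r − r̄)² = (9.4 − 10.3625)² + (5.4 − 10.3625)² + (-3.3 − 10.3625)² + … = 703.6588
σ = √[703.6588 / 7] = 10.0261%
Sharpe = (r̄ − rf) / σ = (10.3625 − 0.56) / 10.0261 = 9.8025 / 10.0261 = 0.9777

0.98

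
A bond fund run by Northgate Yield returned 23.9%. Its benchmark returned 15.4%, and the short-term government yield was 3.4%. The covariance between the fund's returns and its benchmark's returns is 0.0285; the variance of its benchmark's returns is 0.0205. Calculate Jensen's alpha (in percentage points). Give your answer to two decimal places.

β = Cov / Var = 0.0285 / 0.0205 = 1.3902
E[R] = Rf + β(Rm − Rf) = 3.4% + 1.3902 × (15.4% − 3.4%) = 20.0824%
α = Rp − E[R] = 23.9% − 20.0824% = 3.8176

3.82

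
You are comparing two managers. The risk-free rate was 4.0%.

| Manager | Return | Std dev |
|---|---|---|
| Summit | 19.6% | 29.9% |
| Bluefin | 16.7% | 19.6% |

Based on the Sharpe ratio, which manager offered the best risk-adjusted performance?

Summit: Sharpe ratio = (19.6% − 4.0%) / 29.9% = 0.522
Bluefin: Sharpe ratio = (16.7% − 4.0%) / 19.6% = 0.648
Highest: Bluefin (0.648).

Bluefin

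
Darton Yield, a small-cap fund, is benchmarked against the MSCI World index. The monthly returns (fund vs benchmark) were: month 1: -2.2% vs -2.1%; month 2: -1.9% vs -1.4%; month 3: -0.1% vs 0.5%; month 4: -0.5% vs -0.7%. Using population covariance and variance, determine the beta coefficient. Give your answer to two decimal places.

0.88

r̄p = -1.1750%,  r̄m = -0.9250%
Cov = Σ(rp − r̄p)(rm − r̄m) / 4 = 0.8081
Var(rm) = Σ(rm − r̄m)² / 4 = 0.9219
β = Cov / Var = 0.8081 / 0.9219 = 0.8766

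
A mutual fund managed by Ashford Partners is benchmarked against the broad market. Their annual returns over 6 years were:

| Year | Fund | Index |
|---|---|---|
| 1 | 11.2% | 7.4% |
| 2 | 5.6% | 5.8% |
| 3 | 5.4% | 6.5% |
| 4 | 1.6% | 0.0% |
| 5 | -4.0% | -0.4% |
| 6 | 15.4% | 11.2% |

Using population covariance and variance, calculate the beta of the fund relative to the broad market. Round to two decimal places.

r̄p = 5.8667%,  r̄m = 5.0833%
Cov = Σ(rp − r̄p)(rm − r̄m) / 6 = 24.2678
Var(rm) = Σ(rm − r̄m)² / 6 = 16.8681
β = Cov / Var = 24.2678 / 16.8681 = 1.4387

1.44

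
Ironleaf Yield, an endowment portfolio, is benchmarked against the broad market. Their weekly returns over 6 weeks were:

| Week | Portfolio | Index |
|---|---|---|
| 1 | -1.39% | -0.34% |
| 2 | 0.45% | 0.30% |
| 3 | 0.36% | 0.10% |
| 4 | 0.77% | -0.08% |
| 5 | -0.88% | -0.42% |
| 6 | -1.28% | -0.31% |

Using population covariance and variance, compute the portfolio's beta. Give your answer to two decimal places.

r̄p = -0.3283%,  r̄m = -0.1250%
Cov = Σ(rp − r̄p)(rm − r̄m) / 6 = 0.1837
Var(rm) = Σ(rm − r̄m)² / 6 = 0.0668
β = Cov / Var = 0.1837 / 0.0668 = 2.7500

2.75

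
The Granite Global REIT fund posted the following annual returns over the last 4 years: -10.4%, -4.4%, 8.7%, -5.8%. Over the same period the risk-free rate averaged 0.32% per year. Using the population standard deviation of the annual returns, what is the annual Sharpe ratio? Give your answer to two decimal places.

Mean return r̄ = -11.90 / 4 = -2.9750%
Population std dev = √[201.4475 / 4] = 7.0966%
Sharpe = (r̄ − rf) / σ = (-2.9750 − 0.32) / 7.0966 = -3.2950 / 7.0966 = -0.4643

-0.46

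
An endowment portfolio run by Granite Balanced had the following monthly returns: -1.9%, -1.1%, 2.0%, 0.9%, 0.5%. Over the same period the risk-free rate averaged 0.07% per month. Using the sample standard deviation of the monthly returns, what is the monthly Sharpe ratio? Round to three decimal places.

Mean return μ = 0.40 / 5 = 0.0800%
Σ(r − μ)² = (-1.9 − 0.0800)² + (-1.1 − 0.0800)² + (2 − 0.0800)² + … = 9.8480
σ = √[9.8480 / 4] = 1.5691%
Sharpe = (μ − rf) / σ = (0.0800 − 0.07) / 1.5691 = 0.0100 / 1.5691 = 0.0064

0.006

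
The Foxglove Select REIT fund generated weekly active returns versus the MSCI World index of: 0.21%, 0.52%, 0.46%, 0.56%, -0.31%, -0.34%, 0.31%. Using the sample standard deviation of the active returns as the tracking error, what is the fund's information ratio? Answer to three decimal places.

0.531

r̄ = (0.21 + 0.52 + 0.46 + 0.56 − 0.31 − 0.34 + 0.31) / 7 = 0.2014%
Σ(r − r̄)² = (0.21 − 0.2014)² + (0.52 − 0.2014)² + … = 0.8635
sample σ = √(0.8635 / 6) = √0.1439 = 0.3793%
IR = r̄ / tracking error = 0.2014 / 0.3793 = 0.5310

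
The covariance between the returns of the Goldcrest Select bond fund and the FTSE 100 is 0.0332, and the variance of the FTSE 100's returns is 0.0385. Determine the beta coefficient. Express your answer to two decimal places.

0.86

β = Cov(Rp, Rm) / Var(Rm) = 0.0332 / 0.0385 = 0.8623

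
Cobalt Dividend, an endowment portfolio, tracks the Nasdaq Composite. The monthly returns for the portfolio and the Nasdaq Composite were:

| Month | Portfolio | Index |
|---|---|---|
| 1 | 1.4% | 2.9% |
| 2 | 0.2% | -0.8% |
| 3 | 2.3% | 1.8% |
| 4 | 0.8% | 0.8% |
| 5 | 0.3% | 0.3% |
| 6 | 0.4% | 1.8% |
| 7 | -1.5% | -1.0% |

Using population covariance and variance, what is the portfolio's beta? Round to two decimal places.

0.62

r̄p = 0.5571%,  r̄m = 0.8286%
Cov = Σ(rp − r̄p)(rm − r̄m) / 7 = 1.1084
Var(rm) = Σ(rm − r̄m)² / 7 = 1.7792
β = Cov / Var = 1.1084 / 1.7792 = 0.6230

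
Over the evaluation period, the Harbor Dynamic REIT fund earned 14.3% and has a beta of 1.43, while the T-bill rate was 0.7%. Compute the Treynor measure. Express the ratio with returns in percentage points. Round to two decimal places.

9.51

Treynor = (Rp − Rf) / β = (14.3% − 0.7%) / 1.43 = 13.60 / 1.43 = 9.5105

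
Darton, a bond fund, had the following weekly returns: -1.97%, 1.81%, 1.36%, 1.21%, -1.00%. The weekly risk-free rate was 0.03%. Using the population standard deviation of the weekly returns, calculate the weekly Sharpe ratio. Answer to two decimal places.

0.17

r̄ = (-1.97 + 1.81 + 1.36 + 1.21 − 1) / 5 = 1.410 / 5 = 0.2820%
Population σ = √[Σ(r − r̄)² / 5] = √[11.0731 / 5] = √2.2146 = 1.4882%
Sharpe = (r̄ − rf) / σ = (0.2820 − 0.03) / 1.4882 = 0.2520 / 1.4882 = 0.1693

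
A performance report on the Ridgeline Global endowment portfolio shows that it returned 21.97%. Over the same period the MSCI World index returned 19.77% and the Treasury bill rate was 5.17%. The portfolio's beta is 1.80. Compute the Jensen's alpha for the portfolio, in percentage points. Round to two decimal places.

CAPM expected return = Rf + β(Rm − Rf) = 5.17% + 1.80 × (19.77% − 5.17%) = 5.17 + 1.80 × 14.60 = 31.4500%
Jensen's α = Rp − E[R] = 21.97% − 31.4500% = -9.4800

-9.48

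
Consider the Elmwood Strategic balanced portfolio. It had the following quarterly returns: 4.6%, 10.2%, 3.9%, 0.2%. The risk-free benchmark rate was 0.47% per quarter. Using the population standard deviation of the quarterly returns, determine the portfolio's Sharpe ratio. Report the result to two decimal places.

1.19

Mean return μ = 18.90 / 4 = 4.7250%
Σ(r − μ)² = (4.6 − 4.7250)² + (10.2 − 4.7250)² + … = 51.1475
population σ = √(51.1475 / 4) = √12.7869 = 3.5759%
Sharpe = (μ − rf) / σ = (4.7250 − 0.47) / 3.5759 = 4.2550 / 3.5759 = 1.1899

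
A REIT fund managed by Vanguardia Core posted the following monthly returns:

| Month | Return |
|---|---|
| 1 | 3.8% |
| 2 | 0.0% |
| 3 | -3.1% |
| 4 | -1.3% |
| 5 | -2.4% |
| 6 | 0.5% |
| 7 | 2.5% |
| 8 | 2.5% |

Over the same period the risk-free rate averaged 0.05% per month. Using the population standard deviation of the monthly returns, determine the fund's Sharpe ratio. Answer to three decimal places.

0.113

Mean return r̄ = 2.50 / 8 = 0.3125%
Σ(r − r̄)² = (3.8 − 0.3125)² + (0 − 0.3125)² + (-3.1 − 0.3125)² + … = 43.4688
population σ = √(43.4688 / 8) = √5.4336 = 2.3310%
Sharpe = (r̄ − rf) / σ = (0.3125 − 0.05) / 2.3310 = 0.2625 / 2.3310 = 0.1126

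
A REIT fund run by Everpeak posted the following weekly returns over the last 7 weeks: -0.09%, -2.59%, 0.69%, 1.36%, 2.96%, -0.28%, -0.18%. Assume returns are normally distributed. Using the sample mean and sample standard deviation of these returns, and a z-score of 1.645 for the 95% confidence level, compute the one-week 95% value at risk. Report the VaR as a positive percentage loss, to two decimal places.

2.54

Mean return μ = 1.870 / 7 = 0.2671%
Sample std dev = √[17.4147 / 6] = 1.7037%
VaR = −(μ − z·σ) = −(0.2671 − 1.645 × 1.7037) = −(-2.5355) = 2.5355%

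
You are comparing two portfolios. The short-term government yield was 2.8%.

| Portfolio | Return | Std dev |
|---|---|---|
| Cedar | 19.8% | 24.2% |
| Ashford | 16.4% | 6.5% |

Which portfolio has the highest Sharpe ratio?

Ashford

Cedar: Sharpe ratio = (19.8% − 2.8%) / 24.2% = 0.702
Ashford: Sharpe ratio = (16.4% − 2.8%) / 6.5% = 2.092
Highest: Ashford (2.092).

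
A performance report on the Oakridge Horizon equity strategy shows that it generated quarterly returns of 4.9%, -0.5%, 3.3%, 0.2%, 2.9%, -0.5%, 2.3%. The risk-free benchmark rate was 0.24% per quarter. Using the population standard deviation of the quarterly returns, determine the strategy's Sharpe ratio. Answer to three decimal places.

μ = (4.9 − 0.5 + 3.3 + 0.2 + 2.9 − 0.5 + 2.3) / 7 = 12.60 / 7 = 1.8000%
Σ(r − μ)² = (4.9 − 1.8000)² + (-0.5 − 1.8000)² + … = 26.4600
σ = √[26.4600 / 7] = 1.9442%
Sharpe = (μ − rf) / σ = (1.8000 − 0.24) / 1.9442 = 1.5600 / 1.9442 = 0.8024

0.802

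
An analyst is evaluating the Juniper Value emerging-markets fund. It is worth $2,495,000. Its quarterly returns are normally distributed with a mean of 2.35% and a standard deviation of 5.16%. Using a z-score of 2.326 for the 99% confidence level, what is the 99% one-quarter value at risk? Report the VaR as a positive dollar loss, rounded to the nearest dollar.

Return at the 99% tail: μ − z·σ = 2.35% − 2.326 × 5.16% = 2.35 − 12.00216 = -9.65216%
VaR = −(-9.65216%) × $2,495,000 = 9.65216% × $2,495,000 = $240,821

$240,821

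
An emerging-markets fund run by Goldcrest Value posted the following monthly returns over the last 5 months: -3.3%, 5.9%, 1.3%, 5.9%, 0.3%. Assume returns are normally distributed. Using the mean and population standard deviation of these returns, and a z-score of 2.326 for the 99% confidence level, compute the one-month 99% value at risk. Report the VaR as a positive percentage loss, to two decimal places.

6.16

r̄ = (-3.3 + 5.9 + 1.3 + 5.9 + 0.3) / 5 = 10.10 / 5 = 2.0200%
Σ(r − r̄)² = (-3.3 − 2.0200)² + (5.9 − 2.0200)² + (1.3 − 2.0200)² + … = 61.8880
σ = √[61.8880 / 5] = 3.5182%
VaR = −(r̄ − z·σ) = −(2.0200 − 2.326 × 3.5182) = −(-6.1633) = 6.1633%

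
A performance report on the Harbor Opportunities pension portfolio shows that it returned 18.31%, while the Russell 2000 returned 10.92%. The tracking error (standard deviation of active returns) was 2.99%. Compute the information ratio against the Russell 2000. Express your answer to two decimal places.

IR = (Rp − Rb) / TE = (18.31% − 10.92%) / 2.99% = 7.39% / 2.99% = 2.4716

2.47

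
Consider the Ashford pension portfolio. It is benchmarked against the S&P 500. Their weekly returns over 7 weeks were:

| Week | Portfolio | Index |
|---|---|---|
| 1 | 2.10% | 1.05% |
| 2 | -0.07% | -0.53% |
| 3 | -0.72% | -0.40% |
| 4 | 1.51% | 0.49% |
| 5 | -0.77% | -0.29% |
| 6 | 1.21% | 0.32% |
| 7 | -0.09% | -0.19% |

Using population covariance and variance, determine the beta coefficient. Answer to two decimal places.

1.87

r̄p = 0.4529%,  r̄m = 0.0643%
Cov = Σ(rp − r̄p)(rm − r̄m) / 7 = 0.5277
Var(rm) = Σ(rm − r̄m)² / 7 = 0.2825
β = Cov / Var = 0.5277 / 0.2825 = 1.8680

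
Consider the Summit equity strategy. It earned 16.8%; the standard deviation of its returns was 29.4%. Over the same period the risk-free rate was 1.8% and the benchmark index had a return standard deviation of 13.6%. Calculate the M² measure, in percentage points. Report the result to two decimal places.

8.74

Sharpe = (Rp − Rf) / σp = (16.8% − 1.8%) / 29.4% = 0.5102
M² = Rf + Sharpe × σm = 1.8% + 0.5102 × 13.6% = 8.7387%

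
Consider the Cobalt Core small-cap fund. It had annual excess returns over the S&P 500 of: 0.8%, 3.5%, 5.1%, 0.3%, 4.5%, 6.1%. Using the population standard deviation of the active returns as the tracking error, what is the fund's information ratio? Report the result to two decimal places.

Mean return r̄ = 20.30 / 6 = 3.3833%
Σ(r − r̄)² = 27.7683; population σ = √(27.7683/6) = 2.1513%
IR = r̄ / tracking error = 3.3833 / 2.1513 = 1.5727

1.57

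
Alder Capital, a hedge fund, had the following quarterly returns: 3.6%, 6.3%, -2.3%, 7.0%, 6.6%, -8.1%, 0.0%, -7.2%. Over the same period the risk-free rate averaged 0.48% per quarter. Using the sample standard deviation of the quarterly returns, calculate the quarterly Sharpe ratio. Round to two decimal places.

0.04

Mean return r̄ = 5.90 / 8 = 0.7375%
Σ(r − r̄)² = (3.6 − 0.7375)² + (6.3 − 0.7375)² + (-2.3 − 0.7375)² + … = 263.5988
σ = √[263.5988 / 7] = 6.1365%
Sharpe = (r̄ − rf) / σ = (0.7375 − 0.48) / 6.1365 = 0.2575 / 6.1365 = 0.0420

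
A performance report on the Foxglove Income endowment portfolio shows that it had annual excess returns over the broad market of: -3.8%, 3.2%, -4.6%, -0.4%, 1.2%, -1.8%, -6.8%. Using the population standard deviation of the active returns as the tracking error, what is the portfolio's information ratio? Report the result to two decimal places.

Mean return r̄ = -13.00 / 7 = -1.8571%
Σ(r − r̄)² = (-3.8 − (-1.8571))² + (3.2 − (-1.8571))² + (-4.6 − (-1.8571))² + … = 72.7771
σ = √[72.7771 / 7] = 3.2244%
IR = r̄ / tracking error = -1.8571 / 3.2244 = -0.5760

-0.58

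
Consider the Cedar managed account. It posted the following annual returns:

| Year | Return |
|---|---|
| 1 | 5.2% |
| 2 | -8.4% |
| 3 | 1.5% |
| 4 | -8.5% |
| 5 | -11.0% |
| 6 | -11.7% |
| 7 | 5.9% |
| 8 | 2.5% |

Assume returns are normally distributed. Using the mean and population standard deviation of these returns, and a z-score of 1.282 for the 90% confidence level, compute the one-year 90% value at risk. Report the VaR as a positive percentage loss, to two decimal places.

12.08

μ = (5.2 − 8.4 + 1.5 − 8.5 − 11 − 11.7 + 5.9 + 2.5) / 8 = -24.50 / 8 = -3.0625%
Σ(r − μ)² = (5.2 − (-3.0625))² + (-8.4 − (-3.0625))² + (1.5 − (-3.0625))² + … = 396.0188
population σ = √(396.0188 / 8) = √49.5024 = 7.0358%
VaR = −(μ − z·σ) = −(-3.0625 − 1.282 × 7.0358) = −(-12.0824) = 12.0824%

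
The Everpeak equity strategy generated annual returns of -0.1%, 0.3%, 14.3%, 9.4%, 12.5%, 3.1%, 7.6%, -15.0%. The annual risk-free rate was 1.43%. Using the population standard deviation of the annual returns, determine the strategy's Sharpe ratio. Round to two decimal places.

r̄ = (-0.1 + 0.3 + 14.3 + 9.4 + 12.5 + 3.1 + 7.6 − 15) / 8 = 32.10 / 8 = 4.0125%
Population std dev = √[612.7688 / 8] = 8.7519%
Sharpe = (r̄ − rf) / σ = (4.0125 − 1.43) / 8.7519 = 2.5825 / 8.7519 = 0.2951

0.30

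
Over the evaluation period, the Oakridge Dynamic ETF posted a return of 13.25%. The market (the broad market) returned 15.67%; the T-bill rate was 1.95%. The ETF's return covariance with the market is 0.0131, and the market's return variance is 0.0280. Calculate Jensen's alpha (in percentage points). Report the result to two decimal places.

4.88

β = Cov / Var = 0.0131 / 0.0280 = 0.4679
E[R] = Rf + β(Rm − Rf) = 1.95% + 0.4679 × (15.67% − 1.95%) = 8.3696%
α = Rp − E[R] = 13.25% − 8.3696% = 4.8804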